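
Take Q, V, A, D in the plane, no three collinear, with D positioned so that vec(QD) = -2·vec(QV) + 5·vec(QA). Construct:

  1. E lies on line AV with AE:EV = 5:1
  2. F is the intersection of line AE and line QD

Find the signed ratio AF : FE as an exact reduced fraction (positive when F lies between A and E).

AF:FE = -4/9

Assign Q = (0, 0), V = (1, 0), A = (0, 1), D = (-2, 5) — the answer is frame-independent, so this choice is without loss of generality.
1. E lies on line AV with AE:EV = 5:1 ⇒ E = (5/6, 1/6)
2. F is the intersection of line AE and line QD ⇒ F = (-2/3, 5/3)
F = A + t·(E−A) with t = -4/5, so AF:FE = t:(1−t) = -4/5:9/5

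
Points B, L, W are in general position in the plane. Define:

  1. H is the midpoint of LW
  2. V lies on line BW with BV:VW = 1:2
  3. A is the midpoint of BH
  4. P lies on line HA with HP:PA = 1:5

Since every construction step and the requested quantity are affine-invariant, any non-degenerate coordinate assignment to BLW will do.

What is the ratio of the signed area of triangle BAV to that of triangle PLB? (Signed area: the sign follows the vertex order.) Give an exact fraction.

[BAV]:[PLB] = -2/11

Assign B = (0, 0), L = (1, 0), W = (0, 1) — the answer is frame-independent, so this choice is without loss of generality.
1. H is the midpoint of LW ⇒ H = (1/2, 1/2)
2. V lies on line BW with BV:VW = 1:2 ⇒ V = (0, 1/3)
3. A is the midpoint of BH ⇒ A = (1/4, 1/4)
4. P lies on line HA with HP:PA = 1:5 ⇒ P = (11/24, 11/24)
2·[BAV] = 1/12, 2·[PLB] = -11/24
[BAV]:[PLB] = 1/12:-11/24 = -2/11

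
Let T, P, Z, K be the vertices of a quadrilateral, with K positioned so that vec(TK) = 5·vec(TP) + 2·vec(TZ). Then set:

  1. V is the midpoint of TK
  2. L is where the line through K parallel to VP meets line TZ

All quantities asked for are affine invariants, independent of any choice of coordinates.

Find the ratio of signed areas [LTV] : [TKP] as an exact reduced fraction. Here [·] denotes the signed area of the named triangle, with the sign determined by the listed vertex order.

Choose coordinates T = (0, 0), P = (1, 0), Z = (0, 1), K = (5, 2).
1. V is the midpoint of TK ⇒ V = (5/2, 1)
2. L is where the line through K parallel to VP meets line TZ ⇒ L = (0, -4/3)
2·[LTV] = -10/3, 2·[TKP] = -2
[LTV]:[TKP] = -10/3:-2 = 5/3

[LTV]:[TKP] = 5/3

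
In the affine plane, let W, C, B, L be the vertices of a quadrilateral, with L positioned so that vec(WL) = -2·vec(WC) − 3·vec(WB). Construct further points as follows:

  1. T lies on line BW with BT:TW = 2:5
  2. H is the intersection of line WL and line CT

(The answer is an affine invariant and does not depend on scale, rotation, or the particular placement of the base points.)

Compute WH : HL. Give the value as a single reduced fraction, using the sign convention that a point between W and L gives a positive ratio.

WH:HL = -5/36

Choose coordinates W = (0, 0), C = (1, 0), B = (0, 1), L = (-2, -3).
1. T lies on line BW with BT:TW = 2:5 ⇒ T = (0, 5/7)
2. H is the intersection of line WL and line CT ⇒ H = (10/31, 15/31)
H = W + t·(L−W) with t = -5/31, so WH:HL = t:(1−t) = -5/31:36/31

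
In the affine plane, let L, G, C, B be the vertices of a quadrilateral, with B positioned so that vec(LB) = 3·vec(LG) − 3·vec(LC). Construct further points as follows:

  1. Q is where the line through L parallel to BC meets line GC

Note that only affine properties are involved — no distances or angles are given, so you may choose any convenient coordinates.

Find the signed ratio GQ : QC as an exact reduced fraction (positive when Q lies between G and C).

Work in coordinates with L = (0, 0), G = (1, 0), C = (0, 1), B = (3, -3).
1. Q is where the line through L parallel to BC meets line GC ⇒ Q = (-3, 4)
Q = G + t·(C−G) with t = 4, so GQ:QC = t:(1−t) = 4:-3

GQ:QC = -4/3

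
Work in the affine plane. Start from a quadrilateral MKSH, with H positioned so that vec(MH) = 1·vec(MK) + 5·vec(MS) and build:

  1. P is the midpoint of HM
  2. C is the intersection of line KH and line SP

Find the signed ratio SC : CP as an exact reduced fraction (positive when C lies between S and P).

Set M = (0, 0), K = (1, 0), S = (0, 1), H = (1, 5); any affine frame gives the same invariant.
1. P is the midpoint of HM ⇒ P = (1/2, 5/2)
2. C is the intersection of line KH and line SP ⇒ C = (1, 4)
C = S + t·(P−S) with t = 2, so SC:CP = t:(1−t) = 2:-1

SC:CP = -2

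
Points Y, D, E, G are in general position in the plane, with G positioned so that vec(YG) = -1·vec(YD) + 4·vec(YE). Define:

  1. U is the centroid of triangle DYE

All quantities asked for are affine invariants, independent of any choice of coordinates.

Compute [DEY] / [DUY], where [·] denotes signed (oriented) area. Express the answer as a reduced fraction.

Work in coordinates with Y = (0, 0), D = (1, 0), E = (0, 1), G = (-1, 4).
1. U is the centroid of triangle DYE ⇒ U = (1/3, 1/3)
2·[DEY] = 1, 2·[DUY] = 1/3
[DEY]:[DUY] = 1:1/3 = 3

[DEY]:[DUY] = 3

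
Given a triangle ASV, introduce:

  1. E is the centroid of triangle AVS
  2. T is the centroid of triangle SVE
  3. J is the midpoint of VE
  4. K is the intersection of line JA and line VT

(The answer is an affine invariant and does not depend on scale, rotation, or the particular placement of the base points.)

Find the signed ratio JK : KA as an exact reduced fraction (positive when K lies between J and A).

Assign A = (0, 0), S = (1, 0), V = (0, 1) — the answer is frame-independent, so this choice is without loss of generality.
1. E is the centroid of triangle AVS ⇒ E = (1/3, 1/3)
2. T is the centroid of triangle SVE ⇒ T = (4/9, 4/9)
3. J is the midpoint of VE ⇒ J = (1/6, 2/3)
4. K is the intersection of line JA and line VT ⇒ K = (4/21, 16/21)
K = J + t·(A−J) with t = -1/7, so JK:KA = t:(1−t) = -1/7:8/7

JK:KA = -1/8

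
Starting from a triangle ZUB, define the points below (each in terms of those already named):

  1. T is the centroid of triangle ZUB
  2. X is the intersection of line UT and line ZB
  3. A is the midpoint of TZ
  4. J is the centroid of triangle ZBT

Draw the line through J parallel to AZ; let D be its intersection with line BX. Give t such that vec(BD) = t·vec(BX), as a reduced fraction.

Assign Z = (0, 0), U = (1, 0), B = (0, 1) — the answer is frame-independent, so this choice is without loss of generality.
1. T is the centroid of triangle ZUB ⇒ T = (1/3, 1/3)
2. X is the intersection of line UT and line ZB ⇒ X = (0, 1/2)
3. A is the midpoint of TZ ⇒ A = (1/6, 1/6)
4. J is the centroid of triangle ZBT ⇒ J = (1/9, 4/9)
through J parallel to AZ: direction (-1/6, -1/6); meets BX at D = (0, 1/3)
D = B + t·(X−B) with t = 4/3

t = 4/3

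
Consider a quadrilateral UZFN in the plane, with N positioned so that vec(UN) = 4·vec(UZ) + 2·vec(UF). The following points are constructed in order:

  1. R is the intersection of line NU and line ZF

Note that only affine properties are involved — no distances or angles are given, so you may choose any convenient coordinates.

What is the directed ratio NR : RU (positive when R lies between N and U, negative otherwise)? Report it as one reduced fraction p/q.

NR:RU = 5

Work in coordinates with U = (0, 0), Z = (1, 0), F = (0, 1), N = (4, 2).
1. R is the intersection of line NU and line ZF ⇒ R = (2/3, 1/3)
R = N + t·(U−N) with t = 5/6, so NR:RU = t:(1−t) = 5/6:1/6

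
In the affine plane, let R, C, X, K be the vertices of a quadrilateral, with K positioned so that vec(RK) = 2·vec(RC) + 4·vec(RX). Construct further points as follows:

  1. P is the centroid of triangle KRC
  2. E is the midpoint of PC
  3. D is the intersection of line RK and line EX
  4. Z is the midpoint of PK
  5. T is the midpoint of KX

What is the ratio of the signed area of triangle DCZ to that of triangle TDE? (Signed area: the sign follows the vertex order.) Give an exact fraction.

[DCZ]:[TDE] = 41/22

Set R = (0, 0), C = (1, 0), X = (0, 1), K = (2, 4); any affine frame gives the same invariant.
1. P is the centroid of triangle KRC ⇒ P = (1, 4/3)
2. E is the midpoint of PC ⇒ E = (1, 2/3)
3. D is the intersection of line RK and line EX ⇒ D = (3/7, 6/7)
4. Z is the midpoint of PK ⇒ Z = (3/2, 8/3)
5. T is the midpoint of KX ⇒ T = (1, 5/2)
2·[DCZ] = 41/21, 2·[TDE] = 22/21
[DCZ]:[TDE] = 41/21:22/21 = 41/22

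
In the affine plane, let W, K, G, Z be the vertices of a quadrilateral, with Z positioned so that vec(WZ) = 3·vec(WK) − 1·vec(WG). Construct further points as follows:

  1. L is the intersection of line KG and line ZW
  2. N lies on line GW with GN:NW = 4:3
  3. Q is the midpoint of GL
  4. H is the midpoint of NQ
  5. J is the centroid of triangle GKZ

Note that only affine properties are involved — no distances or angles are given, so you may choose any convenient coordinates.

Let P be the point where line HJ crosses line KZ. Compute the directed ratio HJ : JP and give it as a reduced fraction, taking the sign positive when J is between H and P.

HJ:JP = -47/56

Assign W = (0, 0), K = (1, 0), G = (0, 1), Z = (3, -1) — the answer is frame-independent, so this choice is without loss of generality.
1. L is the intersection of line KG and line ZW ⇒ L = (3/2, -1/2)
2. N lies on line GW with GN:NW = 4:3 ⇒ N = (0, 3/7)
3. Q is the midpoint of GL ⇒ Q = (3/4, 1/4)
4. H is the midpoint of NQ ⇒ H = (3/8, 19/56)
5. J is the centroid of triangle GKZ ⇒ J = (4/3, 0)
line HJ meets KZ at P = (9/47, 19/47)
J = H + t·(P−H) with t = -47/9, so HJ:JP = -47/9:56/9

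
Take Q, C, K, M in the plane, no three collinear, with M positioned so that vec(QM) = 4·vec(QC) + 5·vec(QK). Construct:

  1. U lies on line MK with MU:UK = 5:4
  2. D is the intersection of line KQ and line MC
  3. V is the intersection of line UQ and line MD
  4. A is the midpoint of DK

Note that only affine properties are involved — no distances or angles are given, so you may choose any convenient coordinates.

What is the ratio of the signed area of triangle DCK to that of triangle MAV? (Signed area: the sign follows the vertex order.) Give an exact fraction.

[DCK]:[MAV] = -1/6

Choose coordinates Q = (0, 0), C = (1, 0), K = (0, 1), M = (4, 5).
1. U lies on line MK with MU:UK = 5:4 ⇒ U = (16/9, 25/9)
2. D is the intersection of line KQ and line MC ⇒ D = (0, -5/3)
3. V is the intersection of line UQ and line MD ⇒ V = (16, 25)
4. A is the midpoint of DK ⇒ A = (0, -1/3)
2·[DCK] = 8/3, 2·[MAV] = -16
[DCK]:[MAV] = 8/3:-16 = -1/6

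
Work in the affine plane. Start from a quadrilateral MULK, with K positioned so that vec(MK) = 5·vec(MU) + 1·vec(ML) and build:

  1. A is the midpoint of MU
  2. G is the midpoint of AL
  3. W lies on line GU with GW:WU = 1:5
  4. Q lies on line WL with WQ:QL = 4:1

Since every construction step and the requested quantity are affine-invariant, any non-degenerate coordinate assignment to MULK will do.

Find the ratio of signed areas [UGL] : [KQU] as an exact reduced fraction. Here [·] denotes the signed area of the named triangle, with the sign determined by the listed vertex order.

[UGL]:[KQU] = -6/107

Assign M = (0, 0), U = (1, 0), L = (0, 1), K = (5, 1) — the answer is frame-independent, so this choice is without loss of generality.
1. A is the midpoint of MU ⇒ A = (1/2, 0)
2. G is the midpoint of AL ⇒ G = (1/4, 1/2)
3. W lies on line GU with GW:WU = 1:5 ⇒ W = (3/8, 5/12)
4. Q lies on line WL with WQ:QL = 4:1 ⇒ Q = (3/40, 53/60)
2·[UGL] = -1/4, 2·[KQU] = 107/24
[UGL]:[KQU] = -1/4:107/24 = -6/107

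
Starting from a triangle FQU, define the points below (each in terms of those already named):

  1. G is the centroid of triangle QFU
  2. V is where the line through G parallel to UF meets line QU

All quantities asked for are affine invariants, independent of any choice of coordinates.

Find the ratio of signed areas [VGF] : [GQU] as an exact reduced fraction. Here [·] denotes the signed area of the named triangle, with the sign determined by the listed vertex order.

[VGF]:[GQU] = -1/3

Assign F = (0, 0), Q = (1, 0), U = (0, 1) — the answer is frame-independent, so this choice is without loss of generality.
1. G is the centroid of triangle QFU ⇒ G = (1/3, 1/3)
2. V is where the line through G parallel to UF meets line QU ⇒ V = (1/3, 2/3)
2·[VGF] = -1/9, 2·[GQU] = 1/3
[VGF]:[GQU] = -1/9:1/3 = -1/3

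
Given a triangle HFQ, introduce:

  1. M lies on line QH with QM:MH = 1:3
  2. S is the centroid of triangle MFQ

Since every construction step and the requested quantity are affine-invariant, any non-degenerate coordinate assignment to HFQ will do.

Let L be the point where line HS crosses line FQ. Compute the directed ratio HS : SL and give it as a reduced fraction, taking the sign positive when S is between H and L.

HS:SL = 11

Assign H = (0, 0), F = (1, 0), Q = (0, 1) — the answer is frame-independent, so this choice is without loss of generality.
1. M lies on line QH with QM:MH = 1:3 ⇒ M = (0, 3/4)
2. S is the centroid of triangle MFQ ⇒ S = (1/3, 7/12)
line HS meets FQ at L = (4/11, 7/11)
S = H + t·(L−H) with t = 11/12, so HS:SL = 11/12:1/12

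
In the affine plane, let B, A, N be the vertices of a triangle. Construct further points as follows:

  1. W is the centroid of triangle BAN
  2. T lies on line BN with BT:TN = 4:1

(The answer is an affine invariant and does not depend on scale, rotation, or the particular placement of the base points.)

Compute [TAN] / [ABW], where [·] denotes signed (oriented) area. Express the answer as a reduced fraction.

[TAN]:[ABW] = -3/5

Assign B = (0, 0), A = (1, 0), N = (0, 1) — the answer is frame-independent, so this choice is without loss of generality.
1. W is the centroid of triangle BAN ⇒ W = (1/3, 1/3)
2. T lies on line BN with BT:TN = 4:1 ⇒ T = (0, 4/5)
2·[TAN] = 1/5, 2·[ABW] = -1/3
[TAN]:[ABW] = 1/5:-1/3 = -3/5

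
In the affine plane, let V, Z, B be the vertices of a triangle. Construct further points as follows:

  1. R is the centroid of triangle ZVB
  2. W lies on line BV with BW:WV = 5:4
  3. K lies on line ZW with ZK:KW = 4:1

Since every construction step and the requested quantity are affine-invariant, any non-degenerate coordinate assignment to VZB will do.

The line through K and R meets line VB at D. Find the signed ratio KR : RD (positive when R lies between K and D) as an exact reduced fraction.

KR:RD = -2/5

Work in coordinates with V = (0, 0), Z = (1, 0), B = (0, 1).
1. R is the centroid of triangle ZVB ⇒ R = (1/3, 1/3)
2. W lies on line BV with BW:WV = 5:4 ⇒ W = (0, 4/9)
3. K lies on line ZW with ZK:KW = 4:1 ⇒ K = (1/5, 16/45)
line KR meets VB at D = (0, 7/18)
R = K + t·(D−K) with t = -2/3, so KR:RD = -2/3:5/3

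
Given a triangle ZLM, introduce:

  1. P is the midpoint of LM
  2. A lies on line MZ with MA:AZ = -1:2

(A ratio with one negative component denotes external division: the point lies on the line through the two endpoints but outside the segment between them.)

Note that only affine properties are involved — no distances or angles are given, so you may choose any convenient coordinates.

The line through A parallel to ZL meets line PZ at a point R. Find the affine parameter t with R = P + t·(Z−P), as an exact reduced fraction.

t = -3

Choose coordinates Z = (0, 0), L = (1, 0), M = (0, 1).
1. P is the midpoint of LM ⇒ P = (1/2, 1/2)
2. A lies on line MZ with MA:AZ = -1:2 ⇒ A = (0, 2)
through A parallel to ZL: direction (1, 0); meets PZ at R = (2, 2)
R = P + t·(Z−P) with t = -3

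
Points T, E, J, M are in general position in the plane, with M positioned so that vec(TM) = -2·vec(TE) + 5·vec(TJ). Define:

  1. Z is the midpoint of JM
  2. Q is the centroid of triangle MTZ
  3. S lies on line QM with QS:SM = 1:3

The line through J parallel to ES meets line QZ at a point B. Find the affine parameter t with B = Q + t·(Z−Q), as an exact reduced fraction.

Work in coordinates with T = (0, 0), E = (1, 0), J = (0, 1), M = (-2, 5).
1. Z is the midpoint of JM ⇒ Z = (-1, 3)
2. Q is the centroid of triangle MTZ ⇒ Q = (-1, 8/3)
3. S lies on line QM with QS:SM = 1:3 ⇒ S = (-5/4, 13/4)
through J parallel to ES: direction (-9/4, 13/4); meets QZ at B = (-1, 22/9)
B = Q + t·(Z−Q) with t = -2/3

t = -2/3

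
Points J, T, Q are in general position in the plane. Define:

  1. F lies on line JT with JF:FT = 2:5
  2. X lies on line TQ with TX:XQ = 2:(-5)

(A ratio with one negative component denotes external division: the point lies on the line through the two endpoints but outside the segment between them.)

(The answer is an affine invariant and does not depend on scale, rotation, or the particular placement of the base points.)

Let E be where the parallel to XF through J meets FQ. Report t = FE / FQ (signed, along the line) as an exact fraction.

t = -4/25

Work in coordinates with J = (0, 0), T = (1, 0), Q = (0, 1).
1. F lies on line JT with JF:FT = 2:5 ⇒ F = (2/7, 0)
2. X lies on line TQ with TX:XQ = 2:(-5) ⇒ X = (5/3, -2/3)
through J parallel to XF: direction (-29/21, 2/3); meets FQ at E = (58/175, -4/25)
E = F + t·(Q−F) with t = -4/25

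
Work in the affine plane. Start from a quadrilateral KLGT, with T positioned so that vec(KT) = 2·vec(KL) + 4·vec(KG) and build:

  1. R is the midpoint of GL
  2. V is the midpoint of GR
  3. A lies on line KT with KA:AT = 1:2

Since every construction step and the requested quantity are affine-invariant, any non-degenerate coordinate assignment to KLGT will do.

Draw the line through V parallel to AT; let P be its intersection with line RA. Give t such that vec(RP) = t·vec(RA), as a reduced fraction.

t = 3/2

Work in coordinates with K = (0, 0), L = (1, 0), G = (0, 1), T = (2, 4).
1. R is the midpoint of GL ⇒ R = (1/2, 1/2)
2. V is the midpoint of GR ⇒ V = (1/4, 3/4)
3. A lies on line KT with KA:AT = 1:2 ⇒ A = (2/3, 4/3)
through V parallel to AT: direction (4/3, 8/3); meets RA at P = (3/4, 7/4)
P = R + t·(A−R) with t = 3/2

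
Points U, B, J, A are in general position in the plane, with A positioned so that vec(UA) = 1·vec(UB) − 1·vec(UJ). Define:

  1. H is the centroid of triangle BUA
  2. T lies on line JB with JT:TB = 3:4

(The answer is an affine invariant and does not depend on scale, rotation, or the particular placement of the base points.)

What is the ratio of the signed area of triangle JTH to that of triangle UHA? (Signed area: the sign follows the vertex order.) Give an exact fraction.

Assign U = (0, 0), B = (1, 0), J = (0, 1), A = (1, -1) — the answer is frame-independent, so this choice is without loss of generality.
1. H is the centroid of triangle BUA ⇒ H = (2/3, -1/3)
2. T lies on line JB with JT:TB = 3:4 ⇒ T = (3/7, 4/7)
2·[JTH] = -2/7, 2·[UHA] = -1/3
[JTH]:[UHA] = -2/7:-1/3 = 6/7

[JTH]:[UHA] = 6/7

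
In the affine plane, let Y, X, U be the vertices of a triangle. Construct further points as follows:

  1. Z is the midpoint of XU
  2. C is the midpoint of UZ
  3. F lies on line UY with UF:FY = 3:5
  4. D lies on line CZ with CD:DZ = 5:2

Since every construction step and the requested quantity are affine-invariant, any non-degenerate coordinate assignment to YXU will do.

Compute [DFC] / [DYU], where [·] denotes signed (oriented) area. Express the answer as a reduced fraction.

Choose coordinates Y = (0, 0), X = (1, 0), U = (0, 1).
1. Z is the midpoint of XU ⇒ Z = (1/2, 1/2)
2. C is the midpoint of UZ ⇒ C = (1/4, 3/4)
3. F lies on line UY with UF:FY = 3:5 ⇒ F = (0, 5/8)
4. D lies on line CZ with CD:DZ = 5:2 ⇒ D = (3/7, 4/7)
2·[DFC] = -15/224, 2·[DYU] = -3/7
[DFC]:[DYU] = -15/224:-3/7 = 5/32

[DFC]:[DYU] = 5/32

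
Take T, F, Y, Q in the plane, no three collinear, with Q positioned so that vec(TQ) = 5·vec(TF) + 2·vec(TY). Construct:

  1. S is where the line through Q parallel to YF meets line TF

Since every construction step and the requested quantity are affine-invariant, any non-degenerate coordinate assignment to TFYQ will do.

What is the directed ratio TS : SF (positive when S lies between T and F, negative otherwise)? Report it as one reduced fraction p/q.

Choose coordinates T = (0, 0), F = (1, 0), Y = (0, 1), Q = (5, 2).
1. S is where the line through Q parallel to YF meets line TF ⇒ S = (7, 0)
S = T + t·(F−T) with t = 7, so TS:SF = t:(1−t) = 7:-6

TS:SF = -7/6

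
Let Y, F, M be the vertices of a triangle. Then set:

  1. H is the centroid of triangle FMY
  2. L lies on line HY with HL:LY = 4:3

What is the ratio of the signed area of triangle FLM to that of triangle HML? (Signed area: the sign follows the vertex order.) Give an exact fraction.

[FLM]:[HML] = -15/4

Choose coordinates Y = (0, 0), F = (1, 0), M = (0, 1).
1. H is the centroid of triangle FMY ⇒ H = (1/3, 1/3)
2. L lies on line HY with HL:LY = 4:3 ⇒ L = (1/7, 1/7)
2·[FLM] = -5/7, 2·[HML] = 4/21
[FLM]:[HML] = -5/7:4/21 = -15/4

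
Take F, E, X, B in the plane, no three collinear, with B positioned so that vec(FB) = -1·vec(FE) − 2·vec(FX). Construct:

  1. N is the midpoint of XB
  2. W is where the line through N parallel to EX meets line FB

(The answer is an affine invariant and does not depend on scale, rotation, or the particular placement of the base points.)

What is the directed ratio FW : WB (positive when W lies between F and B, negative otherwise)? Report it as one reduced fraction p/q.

Set F = (0, 0), E = (1, 0), X = (0, 1), B = (-1, -2); any affine frame gives the same invariant.
1. N is the midpoint of XB ⇒ N = (-1/2, -1/2)
2. W is where the line through N parallel to EX meets line FB ⇒ W = (-1/3, -2/3)
W = F + t·(B−F) with t = 1/3, so FW:WB = t:(1−t) = 1/3:2/3

FW:WB = 1/2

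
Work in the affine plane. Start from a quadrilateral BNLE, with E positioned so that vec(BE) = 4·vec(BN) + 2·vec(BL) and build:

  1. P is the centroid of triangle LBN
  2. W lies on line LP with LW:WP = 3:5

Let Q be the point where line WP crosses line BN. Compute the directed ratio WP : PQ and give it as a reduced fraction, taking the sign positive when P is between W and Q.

Assign B = (0, 0), N = (1, 0), L = (0, 1), E = (4, 2) — the answer is frame-independent, so this choice is without loss of generality.
1. P is the centroid of triangle LBN ⇒ P = (1/3, 1/3)
2. W lies on line LP with LW:WP = 3:5 ⇒ W = (1/8, 3/4)
line WP meets BN at Q = (1/2, 0)
P = W + t·(Q−W) with t = 5/9, so WP:PQ = 5/9:4/9

WP:PQ = 5/4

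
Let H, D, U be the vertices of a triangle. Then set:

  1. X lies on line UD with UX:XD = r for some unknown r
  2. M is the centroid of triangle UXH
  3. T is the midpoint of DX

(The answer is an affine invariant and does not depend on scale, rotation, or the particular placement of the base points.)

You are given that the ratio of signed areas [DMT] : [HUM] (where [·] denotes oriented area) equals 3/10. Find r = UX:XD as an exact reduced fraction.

Choose coordinates H = (0, 0), D = (1, 0), U = (0, 1).
1. With UX:XD = r, write λ = r/(r+1) so X = U + λ·(D−U); X is affine-linear in λ
2. M is the centroid of triangle UXH ⇒ M is an affine combination of earlier points and hence also affine-linear in λ
3. T is the midpoint of DX ⇒ T is an affine combination of earlier points and hence also affine-linear in λ
Every point depending on X is an affine combination of X and λ-independent points, so each such coordinate is linear in λ; the λ² term in each signed area is a multiple of (D−U)×(D−U) = 0, so 2·[DMT] and 2·[HUM] are each linear in λ. Evaluating at λ=0 and λ=1:
  2·[DMT] = 1/6·λ − 1/6,   2·[HUM] = -1/3·λ
So [DMT]:[HUM] = (1/6·λ − 1/6) / (-1/3·λ). Setting this equal to 3/10:
  1/6·λ − 1/6 = 3/10·(-1/3·λ)  ⇒  λ = 5/8
Then r = λ/(1−λ) = (5/8)/(3/8) = 5/3. Check: with r = 5/3, X = (5/8, 3/8) and [DMT]:[HUM] = 3/10 as required.

r = 5/3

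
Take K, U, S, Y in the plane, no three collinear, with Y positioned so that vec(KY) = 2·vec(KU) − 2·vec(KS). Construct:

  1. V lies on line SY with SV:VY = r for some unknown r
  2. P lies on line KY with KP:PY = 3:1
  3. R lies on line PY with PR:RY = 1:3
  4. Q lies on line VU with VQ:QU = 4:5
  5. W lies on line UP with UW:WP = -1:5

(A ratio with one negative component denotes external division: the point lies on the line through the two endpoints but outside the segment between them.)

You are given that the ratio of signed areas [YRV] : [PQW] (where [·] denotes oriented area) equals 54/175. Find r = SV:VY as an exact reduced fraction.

Work in coordinates with K = (0, 0), U = (1, 0), S = (0, 1), Y = (2, -2).
1. With SV:VY = r, write λ = r/(r+1) so V = S + λ·(Y−S); V is affine-linear in λ
2. P lies on line KY with KP:PY = 3:1 ⇒ P = (3/2, -3/2)
3. R lies on line PY with PR:RY = 1:3 ⇒ R = (13/8, -13/8)
4. Q lies on line VU with VQ:QU = 4:5 ⇒ Q is an affine combination of earlier points and hence also affine-linear in λ
5. W lies on line UP with UW:WP = -1:5 ⇒ W = (7/8, 3/8)
Every point depending on V is an affine combination of V and λ-independent points, so each such coordinate is linear in λ; the λ² term in each signed area is a multiple of (Y−S)×(Y−S) = 0, so 2·[YRV] and 2·[PQW] are each linear in λ. Evaluating at λ=0 and λ=1:
  2·[YRV] = 3/8·λ − 3/8,   2·[PQW] = 25/24·λ − 25/36
So [YRV]:[PQW] = (3/8·λ − 3/8) / (25/24·λ − 25/36). Setting this equal to 54/175:
  3/8·λ − 3/8 = 54/175·(25/24·λ − 25/36)  ⇒  λ = 3
Then r = λ/(1−λ) = (3)/(-2) = -3/2. Check: with r = -3/2, V = (6, -8) and [YRV]:[PQW] = 54/175 as required.

r = -3/2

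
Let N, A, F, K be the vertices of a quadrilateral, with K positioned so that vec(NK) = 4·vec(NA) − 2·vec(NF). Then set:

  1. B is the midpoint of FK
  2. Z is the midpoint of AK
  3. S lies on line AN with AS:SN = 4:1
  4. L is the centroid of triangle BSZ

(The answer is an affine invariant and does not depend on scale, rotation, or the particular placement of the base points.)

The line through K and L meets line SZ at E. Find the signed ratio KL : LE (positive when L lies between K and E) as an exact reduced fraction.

Assign N = (0, 0), A = (1, 0), F = (0, 1), K = (4, -2) — the answer is frame-independent, so this choice is without loss of generality.
1. B is the midpoint of FK ⇒ B = (2, -1/2)
2. Z is the midpoint of AK ⇒ Z = (5/2, -1)
3. S lies on line AN with AS:SN = 4:1 ⇒ S = (1/5, 0)
4. L is the centroid of triangle BSZ ⇒ L = (47/30, -1/2)
line KL meets SZ at E = (636/305, -50/61)
L = K + t·(E−K) with t = 61/48, so KL:LE = 61/48:-13/48

KL:LE = -61/13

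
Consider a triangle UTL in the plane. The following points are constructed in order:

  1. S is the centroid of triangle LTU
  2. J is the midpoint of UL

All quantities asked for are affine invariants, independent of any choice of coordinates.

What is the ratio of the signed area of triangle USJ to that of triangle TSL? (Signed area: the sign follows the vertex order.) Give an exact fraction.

[USJ]:[TSL] = -1/2

Set U = (0, 0), T = (1, 0), L = (0, 1); any affine frame gives the same invariant.
1. S is the centroid of triangle LTU ⇒ S = (1/3, 1/3)
2. J is the midpoint of UL ⇒ J = (0, 1/2)
2·[USJ] = 1/6, 2·[TSL] = -1/3
[USJ]:[TSL] = 1/6:-1/3 = -1/2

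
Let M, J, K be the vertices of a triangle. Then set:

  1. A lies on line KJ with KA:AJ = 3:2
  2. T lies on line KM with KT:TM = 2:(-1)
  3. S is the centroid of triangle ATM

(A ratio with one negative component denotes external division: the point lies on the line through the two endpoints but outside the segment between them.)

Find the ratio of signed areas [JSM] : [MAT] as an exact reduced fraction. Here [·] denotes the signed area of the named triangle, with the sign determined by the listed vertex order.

Work in coordinates with M = (0, 0), J = (1, 0), K = (0, 1).
1. A lies on line KJ with KA:AJ = 3:2 ⇒ A = (3/5, 2/5)
2. T lies on line KM with KT:TM = 2:(-1) ⇒ T = (0, -1)
3. S is the centroid of triangle ATM ⇒ S = (1/5, -1/5)
2·[JSM] = -1/5, 2·[MAT] = -3/5
[JSM]:[MAT] = -1/5:-3/5 = 1/3

[JSM]:[MAT] = 1/3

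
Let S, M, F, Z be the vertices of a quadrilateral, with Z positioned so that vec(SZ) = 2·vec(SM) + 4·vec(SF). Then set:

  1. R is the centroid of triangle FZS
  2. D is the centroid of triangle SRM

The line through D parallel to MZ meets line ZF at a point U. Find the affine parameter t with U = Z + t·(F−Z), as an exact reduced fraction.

t = 7/15

Choose coordinates S = (0, 0), M = (1, 0), F = (0, 1), Z = (2, 4).
1. R is the centroid of triangle FZS ⇒ R = (2/3, 5/3)
2. D is the centroid of triangle SRM ⇒ D = (5/9, 5/9)
through D parallel to MZ: direction (1, 4); meets ZF at U = (16/15, 13/5)
U = Z + t·(F−Z) with t = 7/15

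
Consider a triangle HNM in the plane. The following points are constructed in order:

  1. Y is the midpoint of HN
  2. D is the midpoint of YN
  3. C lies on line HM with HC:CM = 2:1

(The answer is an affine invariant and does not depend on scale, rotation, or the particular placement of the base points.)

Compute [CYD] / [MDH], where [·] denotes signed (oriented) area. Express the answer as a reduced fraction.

Assign H = (0, 0), N = (1, 0), M = (0, 1) — the answer is frame-independent, so this choice is without loss of generality.
1. Y is the midpoint of HN ⇒ Y = (1/2, 0)
2. D is the midpoint of YN ⇒ D = (3/4, 0)
3. C lies on line HM with HC:CM = 2:1 ⇒ C = (0, 2/3)
2·[CYD] = 1/6, 2·[MDH] = -3/4
[CYD]:[MDH] = 1/6:-3/4 = -2/9

[CYD]:[MDH] = -2/9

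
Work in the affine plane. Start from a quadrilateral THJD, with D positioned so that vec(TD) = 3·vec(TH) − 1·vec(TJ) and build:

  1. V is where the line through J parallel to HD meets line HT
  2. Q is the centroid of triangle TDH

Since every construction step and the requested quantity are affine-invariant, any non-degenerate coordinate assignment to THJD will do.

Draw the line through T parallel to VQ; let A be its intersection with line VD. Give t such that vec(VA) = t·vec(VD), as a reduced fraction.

Set T = (0, 0), H = (1, 0), J = (0, 1), D = (3, -1); any affine frame gives the same invariant.
1. V is where the line through J parallel to HD meets line HT ⇒ V = (2, 0)
2. Q is the centroid of triangle TDH ⇒ Q = (4/3, -1/3)
through T parallel to VQ: direction (-2/3, -1/3); meets VD at A = (4/3, 2/3)
A = V + t·(D−V) with t = -2/3

t = -2/3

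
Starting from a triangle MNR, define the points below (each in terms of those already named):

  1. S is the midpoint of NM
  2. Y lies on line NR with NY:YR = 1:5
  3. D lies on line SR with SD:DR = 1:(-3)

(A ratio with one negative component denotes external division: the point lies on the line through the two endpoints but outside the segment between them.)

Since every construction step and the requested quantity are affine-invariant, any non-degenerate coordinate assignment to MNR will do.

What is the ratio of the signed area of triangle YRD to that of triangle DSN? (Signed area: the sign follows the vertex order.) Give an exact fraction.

[YRD]:[DSN] = -5/2

Choose coordinates M = (0, 0), N = (1, 0), R = (0, 1).
1. S is the midpoint of NM ⇒ S = (1/2, 0)
2. Y lies on line NR with NY:YR = 1:5 ⇒ Y = (5/6, 1/6)
3. D lies on line SR with SD:DR = 1:(-3) ⇒ D = (3/4, -1/2)
2·[YRD] = 5/8, 2·[DSN] = -1/4
[YRD]:[DSN] = 5/8:-1/4 = -5/2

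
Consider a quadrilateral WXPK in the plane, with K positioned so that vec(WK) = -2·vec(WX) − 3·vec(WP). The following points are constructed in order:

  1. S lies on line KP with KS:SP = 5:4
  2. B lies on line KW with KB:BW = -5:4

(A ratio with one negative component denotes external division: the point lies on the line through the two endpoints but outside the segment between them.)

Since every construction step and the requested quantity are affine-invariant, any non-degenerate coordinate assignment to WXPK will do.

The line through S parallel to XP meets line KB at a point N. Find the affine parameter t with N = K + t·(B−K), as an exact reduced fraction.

Choose coordinates W = (0, 0), X = (1, 0), P = (0, 1), K = (-2, -3).
1. S lies on line KP with KS:SP = 5:4 ⇒ S = (-8/9, -7/9)
2. B lies on line KW with KB:BW = -5:4 ⇒ B = (8, 12)
through S parallel to XP: direction (-1, 1); meets KB at N = (-2/3, -1)
N = K + t·(B−K) with t = 2/15

t = 2/15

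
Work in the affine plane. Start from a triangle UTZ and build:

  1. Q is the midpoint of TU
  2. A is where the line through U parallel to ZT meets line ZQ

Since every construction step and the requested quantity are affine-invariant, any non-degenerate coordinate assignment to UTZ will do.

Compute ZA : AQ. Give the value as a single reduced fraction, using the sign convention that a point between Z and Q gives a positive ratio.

ZA:AQ = -2

Assign U = (0, 0), T = (1, 0), Z = (0, 1) — the answer is frame-independent, so this choice is without loss of generality.
1. Q is the midpoint of TU ⇒ Q = (1/2, 0)
2. A is where the line through U parallel to ZT meets line ZQ ⇒ A = (1, -1)
A = Z + t·(Q−Z) with t = 2, so ZA:AQ = t:(1−t) = 2:-1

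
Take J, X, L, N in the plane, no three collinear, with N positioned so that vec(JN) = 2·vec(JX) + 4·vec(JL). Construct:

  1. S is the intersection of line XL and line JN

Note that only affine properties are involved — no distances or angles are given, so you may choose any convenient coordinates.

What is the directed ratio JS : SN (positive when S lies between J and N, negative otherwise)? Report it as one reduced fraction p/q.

Set J = (0, 0), X = (1, 0), L = (0, 1), N = (2, 4); any affine frame gives the same invariant.
1. S is the intersection of line XL and line JN ⇒ S = (1/3, 2/3)
S = J + t·(N−J) with t = 1/6, so JS:SN = t:(1−t) = 1/6:5/6

JS:SN = 1/5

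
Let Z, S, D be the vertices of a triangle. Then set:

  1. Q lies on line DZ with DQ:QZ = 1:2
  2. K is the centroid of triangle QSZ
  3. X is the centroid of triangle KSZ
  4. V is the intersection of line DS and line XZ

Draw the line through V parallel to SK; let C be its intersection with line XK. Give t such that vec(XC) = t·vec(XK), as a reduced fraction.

Set Z = (0, 0), S = (1, 0), D = (0, 1); any affine frame gives the same invariant.
1. Q lies on line DZ with DQ:QZ = 1:2 ⇒ Q = (0, 2/3)
2. K is the centroid of triangle QSZ ⇒ K = (1/3, 2/9)
3. X is the centroid of triangle KSZ ⇒ X = (4/9, 2/27)
4. V is the intersection of line DS and line XZ ⇒ V = (6/7, 1/7)
through V parallel to SK: direction (-2/3, 2/9); meets XK at C = (5/21, 22/63)
C = X + t·(K−X) with t = 13/7

t = 13/7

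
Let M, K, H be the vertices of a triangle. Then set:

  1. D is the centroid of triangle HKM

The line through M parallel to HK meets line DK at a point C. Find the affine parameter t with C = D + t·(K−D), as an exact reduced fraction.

t = -2

Set M = (0, 0), K = (1, 0), H = (0, 1); any affine frame gives the same invariant.
1. D is the centroid of triangle HKM ⇒ D = (1/3, 1/3)
through M parallel to HK: direction (1, -1); meets DK at C = (-1, 1)
C = D + t·(K−D) with t = -2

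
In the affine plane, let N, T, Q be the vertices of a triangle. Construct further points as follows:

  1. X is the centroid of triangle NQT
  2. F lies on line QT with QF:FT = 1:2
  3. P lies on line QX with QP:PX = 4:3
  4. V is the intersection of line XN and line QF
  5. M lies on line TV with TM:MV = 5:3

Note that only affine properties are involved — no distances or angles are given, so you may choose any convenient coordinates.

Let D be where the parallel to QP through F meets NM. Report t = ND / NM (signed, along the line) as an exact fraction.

Assign N = (0, 0), T = (1, 0), Q = (0, 1) — the answer is frame-independent, so this choice is without loss of generality.
1. X is the centroid of triangle NQT ⇒ X = (1/3, 1/3)
2. F lies on line QT with QF:FT = 1:2 ⇒ F = (1/3, 2/3)
3. P lies on line QX with QP:PX = 4:3 ⇒ P = (4/21, 13/21)
4. V is the intersection of line XN and line QF ⇒ V = (1/2, 1/2)
5. M lies on line TV with TM:MV = 5:3 ⇒ M = (11/16, 5/16)
through F parallel to QP: direction (4/21, -8/21); meets NM at D = (44/81, 20/81)
D = N + t·(M−N) with t = 64/81

t = 64/81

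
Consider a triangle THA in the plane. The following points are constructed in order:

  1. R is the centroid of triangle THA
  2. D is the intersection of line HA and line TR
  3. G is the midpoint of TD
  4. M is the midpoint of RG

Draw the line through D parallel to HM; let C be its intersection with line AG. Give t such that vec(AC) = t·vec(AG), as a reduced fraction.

Work in coordinates with T = (0, 0), H = (1, 0), A = (0, 1).
1. R is the centroid of triangle THA ⇒ R = (1/3, 1/3)
2. D is the intersection of line HA and line TR ⇒ D = (1/2, 1/2)
3. G is the midpoint of TD ⇒ G = (1/4, 1/4)
4. M is the midpoint of RG ⇒ M = (7/24, 7/24)
through D parallel to HM: direction (-17/24, 7/24); meets AG at C = (5/44, 29/44)
C = A + t·(G−A) with t = 5/11

t = 5/11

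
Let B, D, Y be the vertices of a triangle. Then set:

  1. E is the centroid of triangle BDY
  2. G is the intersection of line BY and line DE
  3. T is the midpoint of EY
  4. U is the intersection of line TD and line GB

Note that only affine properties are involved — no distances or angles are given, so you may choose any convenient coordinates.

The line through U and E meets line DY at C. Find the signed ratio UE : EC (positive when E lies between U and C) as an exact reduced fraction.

UE:EC = -2/5

Choose coordinates B = (0, 0), D = (1, 0), Y = (0, 1).
1. E is the centroid of triangle BDY ⇒ E = (1/3, 1/3)
2. G is the intersection of line BY and line DE ⇒ G = (0, 1/2)
3. T is the midpoint of EY ⇒ T = (1/6, 2/3)
4. U is the intersection of line TD and line GB ⇒ U = (0, 4/5)
line UE meets DY at C = (-1/2, 3/2)
E = U + t·(C−U) with t = -2/3, so UE:EC = -2/3:5/3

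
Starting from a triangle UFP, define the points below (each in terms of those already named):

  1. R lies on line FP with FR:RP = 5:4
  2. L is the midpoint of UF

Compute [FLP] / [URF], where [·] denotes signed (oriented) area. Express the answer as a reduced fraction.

[FLP]:[URF] = 9/10

Choose coordinates U = (0, 0), F = (1, 0), P = (0, 1).
1. R lies on line FP with FR:RP = 5:4 ⇒ R = (4/9, 5/9)
2. L is the midpoint of UF ⇒ L = (1/2, 0)
2·[FLP] = -1/2, 2·[URF] = -5/9
[FLP]:[URF] = -1/2:-5/9 = 9/10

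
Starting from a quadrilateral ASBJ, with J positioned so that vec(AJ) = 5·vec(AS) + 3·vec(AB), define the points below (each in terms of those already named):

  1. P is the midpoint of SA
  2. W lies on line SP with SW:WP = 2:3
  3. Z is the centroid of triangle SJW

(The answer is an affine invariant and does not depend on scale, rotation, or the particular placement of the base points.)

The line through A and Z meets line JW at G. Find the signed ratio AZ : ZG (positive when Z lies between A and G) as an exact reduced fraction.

AZ:ZG = -13

Choose coordinates A = (0, 0), S = (1, 0), B = (0, 1), J = (5, 3).
1. P is the midpoint of SA ⇒ P = (1/2, 0)
2. W lies on line SP with SW:WP = 2:3 ⇒ W = (4/5, 0)
3. Z is the centroid of triangle SJW ⇒ Z = (34/15, 1)
line AZ meets JW at G = (136/65, 12/13)
Z = A + t·(G−A) with t = 13/12, so AZ:ZG = 13/12:-1/12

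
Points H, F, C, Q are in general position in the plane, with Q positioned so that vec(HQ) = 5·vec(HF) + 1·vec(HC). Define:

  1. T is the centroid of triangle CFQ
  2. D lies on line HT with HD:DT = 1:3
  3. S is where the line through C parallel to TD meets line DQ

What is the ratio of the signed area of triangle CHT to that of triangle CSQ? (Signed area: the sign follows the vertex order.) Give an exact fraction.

Choose coordinates H = (0, 0), F = (1, 0), C = (0, 1), Q = (5, 1).
1. T is the centroid of triangle CFQ ⇒ T = (2, 2/3)
2. D lies on line HT with HD:DT = 1:3 ⇒ D = (1/2, 1/6)
3. S is where the line through C parallel to TD meets line DQ ⇒ S = (-25/4, -13/12)
2·[CHT] = 2, 2·[CSQ] = 125/12
[CHT]:[CSQ] = 2:125/12 = 24/125

[CHT]:[CSQ] = 24/125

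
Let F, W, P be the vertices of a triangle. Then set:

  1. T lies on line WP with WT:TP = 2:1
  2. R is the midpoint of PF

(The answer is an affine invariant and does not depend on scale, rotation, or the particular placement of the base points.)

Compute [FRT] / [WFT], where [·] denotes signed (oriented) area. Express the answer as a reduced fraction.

Assign F = (0, 0), W = (1, 0), P = (0, 1) — the answer is frame-independent, so this choice is without loss of generality.
1. T lies on line WP with WT:TP = 2:1 ⇒ T = (1/3, 2/3)
2. R is the midpoint of PF ⇒ R = (0, 1/2)
2·[FRT] = -1/6, 2·[WFT] = -2/3
[FRT]:[WFT] = -1/6:-2/3 = 1/4

[FRT]:[WFT] = 1/4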